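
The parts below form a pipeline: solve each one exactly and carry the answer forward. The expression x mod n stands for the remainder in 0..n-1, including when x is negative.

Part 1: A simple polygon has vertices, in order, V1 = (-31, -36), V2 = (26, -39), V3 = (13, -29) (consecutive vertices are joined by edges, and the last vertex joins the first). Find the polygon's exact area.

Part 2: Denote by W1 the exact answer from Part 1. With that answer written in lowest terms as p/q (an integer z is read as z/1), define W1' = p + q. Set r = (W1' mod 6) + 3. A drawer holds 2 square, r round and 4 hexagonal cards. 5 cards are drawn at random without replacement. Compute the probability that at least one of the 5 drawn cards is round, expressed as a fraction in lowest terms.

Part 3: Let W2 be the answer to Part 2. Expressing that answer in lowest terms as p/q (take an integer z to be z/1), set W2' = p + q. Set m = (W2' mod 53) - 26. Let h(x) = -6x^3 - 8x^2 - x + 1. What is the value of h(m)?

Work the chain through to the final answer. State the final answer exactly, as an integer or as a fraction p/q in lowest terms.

Part 1: cross terms: (-31*-39 - 26*-36)=2145, (26*-29 - 13*-39)=-247, (13*-36 - -31*-29)=-1367; twice the area = |531| = 531; area = 531/2; answer 531/2
Part 2: W1 = 531/2; threaded value p + q = 533; r = 8; total draws C(14,5) = 2002; complement C(6,5) = 6; favorable 2002 - 6 = 1996; P = 998/1001; answer 998/1001
Part 3: W2 = 998/1001; threaded value p + q = 1999; m = 12; -6*(12)^3 - 8*(12)^2 - 1*(12)^1 + 1 = (-10368) + (-1152) + (-12) + (1) = -11531; answer -11531

-11531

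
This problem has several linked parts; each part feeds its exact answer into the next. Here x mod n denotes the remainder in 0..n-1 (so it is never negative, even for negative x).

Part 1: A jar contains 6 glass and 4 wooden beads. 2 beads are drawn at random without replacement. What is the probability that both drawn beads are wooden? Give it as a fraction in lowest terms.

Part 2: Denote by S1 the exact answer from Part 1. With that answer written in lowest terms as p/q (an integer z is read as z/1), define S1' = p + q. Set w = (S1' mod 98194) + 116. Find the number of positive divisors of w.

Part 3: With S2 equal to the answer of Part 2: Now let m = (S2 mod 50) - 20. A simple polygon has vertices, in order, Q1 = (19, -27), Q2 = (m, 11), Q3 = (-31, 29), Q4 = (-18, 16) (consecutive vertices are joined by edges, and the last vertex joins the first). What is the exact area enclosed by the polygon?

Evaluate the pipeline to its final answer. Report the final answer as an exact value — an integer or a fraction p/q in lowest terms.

Part 1: total draws C(10,2) = 45; favorable C(4,2) = 6; P = 2/15; answer 2/15
Part 2: S1 = 2/15; threaded value p + q = 17; w = 133; 133 = 7 * 19; number of divisors = (1+1) * (1+1) = 4; answer 4
Part 3: S2 = 4; m = -16; cross terms: (19*11 - -16*-27)=-223, (-16*29 - -31*11)=-123, (-31*16 - -18*29)=26, (-18*-27 - 19*16)=182; twice the area = |-138| = 138; area = 69; answer 69

69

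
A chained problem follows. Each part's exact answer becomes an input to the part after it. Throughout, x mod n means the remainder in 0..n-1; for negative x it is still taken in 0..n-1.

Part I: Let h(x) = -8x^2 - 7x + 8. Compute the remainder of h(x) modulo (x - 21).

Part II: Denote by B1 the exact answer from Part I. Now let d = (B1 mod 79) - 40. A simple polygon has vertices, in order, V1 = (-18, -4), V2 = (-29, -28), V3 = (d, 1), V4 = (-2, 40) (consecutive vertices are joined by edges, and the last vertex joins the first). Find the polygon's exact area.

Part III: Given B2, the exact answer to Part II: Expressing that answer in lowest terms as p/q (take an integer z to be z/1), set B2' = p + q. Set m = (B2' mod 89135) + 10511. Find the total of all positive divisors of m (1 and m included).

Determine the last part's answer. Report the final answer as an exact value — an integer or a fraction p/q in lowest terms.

21636

Part I: remainder = value at the root: -8*(21)^2 - 7*(21)^1 + 8 = (-3528) + (-147) + (8) = -3667; answer -3667
Part II: B1 = -3667; d = 6; cross terms: (-18*-28 - -29*-4)=388, (-29*1 - 6*-28)=139, (6*40 - -2*1)=242, (-2*-4 - -18*40)=728; twice the area = |1497| = 1497; area = 1497/2; answer 1497/2
Part III: B2 = 1497/2; threaded value p + q = 1499; m = 12010; 12010 = 2 * 5 * 1201; sigma = (1 + 2) * (1 + 5) * (1 + 1201) = 3 * 6 * 1202 = 21636; answer 21636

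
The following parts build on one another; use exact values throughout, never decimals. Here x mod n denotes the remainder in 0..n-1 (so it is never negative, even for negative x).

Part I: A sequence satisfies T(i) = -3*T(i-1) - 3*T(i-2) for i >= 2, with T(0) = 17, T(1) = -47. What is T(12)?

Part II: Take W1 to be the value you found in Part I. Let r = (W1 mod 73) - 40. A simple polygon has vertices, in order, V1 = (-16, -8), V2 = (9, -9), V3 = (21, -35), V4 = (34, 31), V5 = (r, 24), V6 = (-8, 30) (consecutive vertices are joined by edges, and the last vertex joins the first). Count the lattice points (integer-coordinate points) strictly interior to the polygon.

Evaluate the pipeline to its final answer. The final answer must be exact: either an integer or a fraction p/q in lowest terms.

1728

Part I: T(2) = -3*(-47) - 3*(17) = 90; iterating: T(2)=90, T(3)=-129, T(4)=117, T(5)=36, T(6)=-459, T(7)=1269, T(8)=-2430, T(9)=3483, T(10)=-3159, T(11)=-972, T(12)=12393; answer 12393
Part II: W1 = 12393; r = 16; cross terms: (-16*-9 - 9*-8)=216, (9*-35 - 21*-9)=-126, (21*31 - 34*-35)=1841, (34*24 - 16*31)=320, (16*30 - -8*24)=672, (-8*-8 - -16*30)=544; twice the area = |3467| = 3467; area = 3467/2; boundary points = 1 + 2 + 1 + 1 + 6 + 2 = 13; strictly interior points = area - boundary/2 + 1 = 1728; answer 1728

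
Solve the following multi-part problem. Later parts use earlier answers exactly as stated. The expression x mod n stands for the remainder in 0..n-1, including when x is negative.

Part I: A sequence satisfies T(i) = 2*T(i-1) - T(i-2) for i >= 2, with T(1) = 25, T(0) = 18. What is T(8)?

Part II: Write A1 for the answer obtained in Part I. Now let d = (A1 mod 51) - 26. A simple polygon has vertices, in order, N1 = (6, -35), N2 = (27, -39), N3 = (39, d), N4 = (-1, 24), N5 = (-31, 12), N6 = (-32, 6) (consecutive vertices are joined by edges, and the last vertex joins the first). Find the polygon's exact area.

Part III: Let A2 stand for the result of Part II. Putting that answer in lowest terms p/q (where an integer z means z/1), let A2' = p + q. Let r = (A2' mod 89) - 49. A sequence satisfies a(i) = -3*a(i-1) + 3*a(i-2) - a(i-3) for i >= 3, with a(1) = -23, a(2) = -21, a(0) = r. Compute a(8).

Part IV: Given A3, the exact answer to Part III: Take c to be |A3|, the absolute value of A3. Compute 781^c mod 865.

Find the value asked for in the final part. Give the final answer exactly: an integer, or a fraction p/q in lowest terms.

Part I: T(2) = 2*(25) - 1*(18) = 32; iterating: T(2)=32, T(3)=39, T(4)=46, T(5)=53, T(6)=60, T(7)=67, T(8)=74; answer 74
Part II: A1 = 74; d = -3; cross terms: (6*-39 - 27*-35)=711, (27*-3 - 39*-39)=1440, (39*24 - -1*-3)=933, (-1*12 - -31*24)=732, (-31*6 - -32*12)=198, (-32*-35 - 6*6)=1084; twice the area = |5098| = 5098; area = 2549; answer 2549
Part III: A2 = 2549; threaded value p + q = 2550; r = 9; a(3) = -3*(-21) + 3*(-23) - 1*(9) = -15; iterating: a(3)=-15, a(4)=5, a(5)=-39, a(6)=147, a(7)=-563, a(8)=2169; answer 2169
Part IV: A3 = 2169; c = 2169; squarings mod 865: 781^1=781, 781^2=136, 781^4=331, 781^8=571, 781^16=801, 781^32=636, 781^64=541, 781^128=311, 781^256=706, 781^512=196, 781^1024=356, 781^2048=446; 781^2169 = 781^1 * 781^8 * 781^16 * 781^32 * 781^64 * 781^2048 = 211 (mod 865); answer 211

211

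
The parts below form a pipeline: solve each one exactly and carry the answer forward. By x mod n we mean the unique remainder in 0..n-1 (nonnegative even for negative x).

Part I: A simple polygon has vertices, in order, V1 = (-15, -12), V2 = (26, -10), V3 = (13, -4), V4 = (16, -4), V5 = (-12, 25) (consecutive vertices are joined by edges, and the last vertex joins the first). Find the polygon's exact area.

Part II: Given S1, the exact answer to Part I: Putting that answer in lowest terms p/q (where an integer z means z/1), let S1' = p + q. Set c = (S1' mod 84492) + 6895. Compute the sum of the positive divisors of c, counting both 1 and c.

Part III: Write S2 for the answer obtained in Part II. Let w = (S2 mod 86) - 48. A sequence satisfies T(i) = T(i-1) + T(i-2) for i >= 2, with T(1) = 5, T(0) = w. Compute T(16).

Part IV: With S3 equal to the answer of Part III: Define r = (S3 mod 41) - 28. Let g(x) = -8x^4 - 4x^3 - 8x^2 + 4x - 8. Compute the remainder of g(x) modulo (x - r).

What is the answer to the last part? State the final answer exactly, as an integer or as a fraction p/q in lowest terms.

Part I: cross terms: (-15*-10 - 26*-12)=462, (26*-4 - 13*-10)=26, (13*-4 - 16*-4)=12, (16*25 - -12*-4)=352, (-12*-12 - -15*25)=519; twice the area = |1371| = 1371; area = 1371/2; answer 1371/2
Part II: S1 = 1371/2; threaded value p + q = 1373; c = 8268; 8268 = 2^2 * 3 * 13 * 53; sigma = (1 + 2 + 4) * (1 + 3) * (1 + 13) * (1 + 53) = 7 * 4 * 14 * 54 = 21168; answer 21168
Part III: S2 = 21168; w = -36; T(2) = 1*(5) + 1*(-36) = -31; iterating: T(2)=-31, T(3)=-26, T(4)=-57, T(5)=-83, T(6)=-140, T(7)=-223, T(8)=-363, T(9)=-586, T(10)=-949, T(11)=-1535, T(12)=-2484, T(13)=-4019, T(14)=-6503, T(15)=-10522, T(16)=-17025; answer -17025
Part IV: S3 = -17025; r = 3; remainder = value at the root: -8*(3)^4 - 4*(3)^3 - 8*(3)^2 + 4*(3)^1 - 8 = (-648) + (-108) + (-72) + (12) + (-8) = -824; answer -824

-824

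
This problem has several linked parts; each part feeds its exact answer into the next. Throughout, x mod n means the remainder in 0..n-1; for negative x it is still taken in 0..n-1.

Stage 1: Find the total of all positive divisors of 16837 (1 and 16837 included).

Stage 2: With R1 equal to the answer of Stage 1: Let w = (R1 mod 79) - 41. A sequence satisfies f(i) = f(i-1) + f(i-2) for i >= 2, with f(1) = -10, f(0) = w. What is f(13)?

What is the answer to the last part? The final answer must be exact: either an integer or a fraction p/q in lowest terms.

-3050

Stage 1: 16837 = 113 * 149; sigma = (1 + 113) * (1 + 149) = 114 * 150 = 17100; answer 17100
Stage 2: R1 = 17100; w = -5; f(2) = 1*(-10) + 1*(-5) = -15; iterating: f(2)=-15, f(3)=-25, f(4)=-40, f(5)=-65, f(6)=-105, f(7)=-170, f(8)=-275, f(9)=-445, f(10)=-720, f(11)=-1165, f(12)=-1885, f(13)=-3050; answer -3050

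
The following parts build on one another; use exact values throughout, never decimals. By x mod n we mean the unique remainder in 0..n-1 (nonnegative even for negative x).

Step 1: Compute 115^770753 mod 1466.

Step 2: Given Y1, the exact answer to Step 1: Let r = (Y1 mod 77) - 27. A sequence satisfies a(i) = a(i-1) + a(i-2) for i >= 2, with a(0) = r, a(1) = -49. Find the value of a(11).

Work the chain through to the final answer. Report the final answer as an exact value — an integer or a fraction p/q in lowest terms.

Step 1: squarings mod 1466: 115^1=115, 115^2=31, 115^4=961, 115^8=1407, 115^16=549, 115^32=871, 115^64=719, 115^128=929, 115^256=1033, 115^512=1307, 115^1024=359, 115^2048=1339, 115^4096=3, 115^8192=9, 115^16384=81, 115^32768=697, 115^65536=563, 115^131072=313, 115^262144=1213, 115^524288=971; 115^770753 = 115^1 * 115^64 * 115^128 * 115^512 * 115^16384 * 115^32768 * 115^65536 * 115^131072 * 115^524288 = 1457 (mod 1466); answer 1457
Step 2: Y1 = 1457; r = 44; a(2) = 1*(-49) + 1*(44) = -5; iterating: a(2)=-5, a(3)=-54, a(4)=-59, a(5)=-113, a(6)=-172, a(7)=-285, a(8)=-457, a(9)=-742, a(10)=-1199, a(11)=-1941; answer -1941

-1941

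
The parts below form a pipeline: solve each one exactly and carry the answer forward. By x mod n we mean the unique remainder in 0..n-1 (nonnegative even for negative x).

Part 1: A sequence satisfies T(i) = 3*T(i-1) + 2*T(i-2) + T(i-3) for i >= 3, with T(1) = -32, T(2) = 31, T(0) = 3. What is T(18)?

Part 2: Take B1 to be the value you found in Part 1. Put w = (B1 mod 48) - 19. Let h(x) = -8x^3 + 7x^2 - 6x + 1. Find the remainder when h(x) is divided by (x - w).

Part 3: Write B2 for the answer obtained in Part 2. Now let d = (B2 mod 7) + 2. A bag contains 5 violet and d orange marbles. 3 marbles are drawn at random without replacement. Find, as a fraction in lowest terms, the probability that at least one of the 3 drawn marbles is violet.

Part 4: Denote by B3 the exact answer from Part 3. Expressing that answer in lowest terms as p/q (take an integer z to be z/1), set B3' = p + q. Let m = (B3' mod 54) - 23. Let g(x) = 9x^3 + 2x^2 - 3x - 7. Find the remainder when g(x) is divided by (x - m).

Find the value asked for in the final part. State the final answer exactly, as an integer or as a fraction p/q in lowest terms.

-71147

Part 1: T(3) = 3*(31) + 2*(-32) + 1*(3) = 32; iterating: T(3)=32, T(4)=126, T(5)=473, T(6)=1703, T(7)=6181, T(8)=22422, T(9)=81331, T(10)=295018, T(11)=1070138, T(12)=3881781, T(13)=14080637, T(14)=51075611, T(15)=185269888, T(16)=672041523, T(17)=2437739956, T(18)=8842572802; answer 8842572802
Part 2: B1 = 8842572802; w = 15; remainder = value at the root: -8*(15)^3 + 7*(15)^2 - 6*(15)^1 + 1 = (-27000) + (1575) + (-90) + (1) = -25514; answer -25514
Part 3: B2 = -25514; d = 3; total draws C(8,3) = 56; complement C(3,3) = 1; favorable 56 - 1 = 55; P = 55/56; answer 55/56
Part 4: B3 = 55/56; threaded value p + q = 111; m = -20; remainder = value at the root: 9*(-20)^3 + 2*(-20)^2 - 3*(-20)^1 - 7 = (-72000) + (800) + (60) + (-7) = -71147; answer -71147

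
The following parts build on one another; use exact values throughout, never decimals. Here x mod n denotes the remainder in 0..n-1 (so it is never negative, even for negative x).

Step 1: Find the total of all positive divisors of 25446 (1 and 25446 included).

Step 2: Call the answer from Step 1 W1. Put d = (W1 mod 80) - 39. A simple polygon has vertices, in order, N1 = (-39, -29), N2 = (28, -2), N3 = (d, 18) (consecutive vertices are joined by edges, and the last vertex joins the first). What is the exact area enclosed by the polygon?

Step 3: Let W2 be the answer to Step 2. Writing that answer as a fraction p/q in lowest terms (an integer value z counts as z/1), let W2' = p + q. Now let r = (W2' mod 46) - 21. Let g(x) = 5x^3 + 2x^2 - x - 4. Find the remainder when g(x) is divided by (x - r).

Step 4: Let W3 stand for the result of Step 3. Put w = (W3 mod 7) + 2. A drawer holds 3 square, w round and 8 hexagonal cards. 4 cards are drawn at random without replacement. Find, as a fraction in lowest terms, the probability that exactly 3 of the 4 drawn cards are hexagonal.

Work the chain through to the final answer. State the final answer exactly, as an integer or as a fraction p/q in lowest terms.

Step 1: 25446 = 2 * 3 * 4241; sigma = (1 + 2) * (1 + 3) * (1 + 4241) = 3 * 4 * 4242 = 50904; answer 50904
Step 2: W1 = 50904; d = -15; cross terms: (-39*-2 - 28*-29)=890, (28*18 - -15*-2)=474, (-15*-29 - -39*18)=1137; twice the area = |2501| = 2501; area = 2501/2; answer 2501/2
Step 3: W2 = 2501/2; threaded value p + q = 2503; r = -2; remainder = value at the root: 5*(-2)^3 + 2*(-2)^2 - 1*(-2)^1 - 4 = (-40) + (8) + (2) + (-4) = -34; answer -34
Step 4: W3 = -34; w = 3; total draws C(14,4) = 1001; favorable C(8,3)*C(6,1) = 336; P = 48/143; answer 48/143

48/143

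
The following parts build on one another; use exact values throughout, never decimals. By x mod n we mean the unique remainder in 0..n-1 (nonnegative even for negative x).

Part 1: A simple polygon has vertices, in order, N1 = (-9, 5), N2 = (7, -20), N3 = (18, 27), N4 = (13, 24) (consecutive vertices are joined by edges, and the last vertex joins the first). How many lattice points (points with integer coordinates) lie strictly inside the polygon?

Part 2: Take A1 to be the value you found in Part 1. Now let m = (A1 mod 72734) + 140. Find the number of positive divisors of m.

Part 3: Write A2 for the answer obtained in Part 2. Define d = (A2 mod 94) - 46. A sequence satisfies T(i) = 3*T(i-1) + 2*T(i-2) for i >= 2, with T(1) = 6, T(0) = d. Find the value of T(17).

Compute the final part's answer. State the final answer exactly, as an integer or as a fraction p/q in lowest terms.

-10181057898

Part 1: cross terms: (-9*-20 - 7*5)=145, (7*27 - 18*-20)=549, (18*24 - 13*27)=81, (13*5 - -9*24)=281; twice the area = |1056| = 1056; area = 528; boundary points = 1 + 1 + 1 + 1 = 4; strictly interior points = area - boundary/2 + 1 = 527; answer 527
Part 2: A1 = 527; m = 667; 667 = 23 * 29; number of divisors = (1+1) * (1+1) = 4; answer 4
Part 3: A2 = 4; d = -42; T(2) = 3*(6) + 2*(-42) = -66; iterating: T(2)=-66, T(3)=-186, T(4)=-690, T(5)=-2442, T(6)=-8706, T(7)=-31002, T(8)=-110418, T(9)=-393258, T(10)=-1400610, T(11)=-4988346, T(12)=-17766258, T(13)=-63275466, T(14)=-225358914, T(15)=-802627674, T(16)=-2858600850, T(17)=-10181057898; answer -10181057898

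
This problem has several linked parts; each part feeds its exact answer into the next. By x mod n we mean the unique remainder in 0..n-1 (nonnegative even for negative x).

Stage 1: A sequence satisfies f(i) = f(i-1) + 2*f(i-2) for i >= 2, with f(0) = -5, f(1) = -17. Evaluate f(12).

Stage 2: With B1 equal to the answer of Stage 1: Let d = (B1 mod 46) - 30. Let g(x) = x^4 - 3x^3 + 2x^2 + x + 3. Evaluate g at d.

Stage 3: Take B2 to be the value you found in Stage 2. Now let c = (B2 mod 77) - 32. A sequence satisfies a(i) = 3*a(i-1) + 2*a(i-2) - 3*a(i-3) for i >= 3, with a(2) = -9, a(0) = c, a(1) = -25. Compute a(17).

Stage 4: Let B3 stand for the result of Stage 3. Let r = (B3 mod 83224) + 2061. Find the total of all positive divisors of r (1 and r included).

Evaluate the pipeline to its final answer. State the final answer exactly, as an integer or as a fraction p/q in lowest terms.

21600

Stage 1: f(2) = 1*(-17) + 2*(-5) = -27; iterating: f(2)=-27, f(3)=-61, f(4)=-115, f(5)=-237, f(6)=-467, f(7)=-941, f(8)=-1875, f(9)=-3757, f(10)=-7507, f(11)=-15021, f(12)=-30035; answer -30035
Stage 2: B1 = -30035; d = -27; 1*(-27)^4 - 3*(-27)^3 + 2*(-27)^2 + 1*(-27)^1 + 3 = (531441) + (59049) + (1458) + (-27) + (3) = 591924; answer 591924
Stage 3: B2 = 591924; c = -7; a(3) = 3*(-9) + 2*(-25) - 3*(-7) = -56; iterating: a(3)=-56, a(4)=-111, a(5)=-418, a(6)=-1308, a(7)=-4427, a(8)=-14643, a(9)=-48859, a(10)=-162582, a(11)=-541535, a(12)=-1803192, a(13)=-6004900, a(14)=-19996479, a(15)=-66589661, a(16)=-221747241, a(17)=-738431608; answer -738431608
Stage 4: B3 = -738431608; r = 17005; 17005 = 5 * 19 * 179; sigma = (1 + 5) * (1 + 19) * (1 + 179) = 6 * 20 * 180 = 21600; answer 21600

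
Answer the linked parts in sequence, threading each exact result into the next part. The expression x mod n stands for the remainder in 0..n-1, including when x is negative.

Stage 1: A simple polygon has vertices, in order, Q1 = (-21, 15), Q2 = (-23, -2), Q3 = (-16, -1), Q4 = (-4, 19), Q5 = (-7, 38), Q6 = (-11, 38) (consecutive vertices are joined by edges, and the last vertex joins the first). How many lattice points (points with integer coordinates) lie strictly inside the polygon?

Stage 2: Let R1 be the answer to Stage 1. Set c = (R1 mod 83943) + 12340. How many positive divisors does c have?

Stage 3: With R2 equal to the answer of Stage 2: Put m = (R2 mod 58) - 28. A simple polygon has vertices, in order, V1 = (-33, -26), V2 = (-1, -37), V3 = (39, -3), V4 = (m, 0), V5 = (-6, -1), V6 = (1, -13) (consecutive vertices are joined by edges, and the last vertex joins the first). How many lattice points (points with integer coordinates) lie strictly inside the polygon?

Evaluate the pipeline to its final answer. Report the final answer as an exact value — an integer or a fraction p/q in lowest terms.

Stage 1: cross terms: (-21*-2 - -23*15)=387, (-23*-1 - -16*-2)=-9, (-16*19 - -4*-1)=-308, (-4*38 - -7*19)=-19, (-7*38 - -11*38)=152, (-11*15 - -21*38)=633; twice the area = |836| = 836; area = 418; boundary points = 1 + 1 + 4 + 1 + 4 + 1 = 12; strictly interior points = area - boundary/2 + 1 = 413; answer 413
Stage 2: R1 = 413; c = 12753; 12753 = 3^2 * 13 * 109; number of divisors = (2+1) * (1+1) * (1+1) = 12; answer 12
Stage 3: R2 = 12; m = -16; cross terms: (-33*-37 - -1*-26)=1195, (-1*-3 - 39*-37)=1446, (39*0 - -16*-3)=-48, (-16*-1 - -6*0)=16, (-6*-13 - 1*-1)=79, (1*-26 - -33*-13)=-455; twice the area = |2233| = 2233; area = 2233/2; boundary points = 1 + 2 + 1 + 1 + 1 + 1 = 7; strictly interior points = area - boundary/2 + 1 = 1114; answer 1114

1114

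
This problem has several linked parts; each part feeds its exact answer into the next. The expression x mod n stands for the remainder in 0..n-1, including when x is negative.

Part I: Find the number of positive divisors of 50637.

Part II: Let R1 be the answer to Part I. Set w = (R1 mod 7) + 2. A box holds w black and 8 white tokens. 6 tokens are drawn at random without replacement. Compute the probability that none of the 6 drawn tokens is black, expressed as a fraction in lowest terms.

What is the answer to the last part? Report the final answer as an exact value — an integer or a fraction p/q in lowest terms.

Part I: 50637 = 3 * 16879; number of divisors = (1+1) * (1+1) = 4; answer 4
Part II: R1 = 4; w = 6; total draws C(14,6) = 3003; favorable C(8,6) = 28; P = 4/429; answer 4/429

4/429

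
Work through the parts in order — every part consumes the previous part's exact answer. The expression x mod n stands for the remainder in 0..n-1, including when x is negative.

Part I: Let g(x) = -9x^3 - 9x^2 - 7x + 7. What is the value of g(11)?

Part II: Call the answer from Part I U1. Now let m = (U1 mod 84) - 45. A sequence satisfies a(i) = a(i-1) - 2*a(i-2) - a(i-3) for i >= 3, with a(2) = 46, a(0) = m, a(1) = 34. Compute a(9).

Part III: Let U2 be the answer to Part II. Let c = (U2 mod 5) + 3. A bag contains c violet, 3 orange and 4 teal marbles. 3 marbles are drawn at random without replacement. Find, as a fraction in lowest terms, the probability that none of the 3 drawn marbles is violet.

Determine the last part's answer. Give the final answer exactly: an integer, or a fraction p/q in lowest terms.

7/24

Part I: -9*(11)^3 - 9*(11)^2 - 7*(11)^1 + 7 = (-11979) + (-1089) + (-77) + (7) = -13138; answer -13138
Part II: U1 = -13138; m = 5; a(3) = 1*(46) - 2*(34) - 1*(5) = -27; iterating: a(3)=-27, a(4)=-153, a(5)=-145, a(6)=188, a(7)=631, a(8)=400, a(9)=-1050; answer -1050
Part III: U2 = -1050; c = 3; total draws C(10,3) = 120; favorable C(7,3) = 35; P = 7/24; answer 7/24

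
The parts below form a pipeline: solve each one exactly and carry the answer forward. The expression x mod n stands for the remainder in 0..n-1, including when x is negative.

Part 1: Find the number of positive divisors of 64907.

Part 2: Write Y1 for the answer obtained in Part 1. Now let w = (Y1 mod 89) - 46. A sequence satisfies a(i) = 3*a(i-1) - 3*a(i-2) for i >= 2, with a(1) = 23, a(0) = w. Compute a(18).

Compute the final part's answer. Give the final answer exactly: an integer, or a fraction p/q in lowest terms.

826686

Part 1: 64907 = 47 * 1381; number of divisors = (1+1) * (1+1) = 4; answer 4
Part 2: Y1 = 4; w = -42; a(2) = 3*(23) - 3*(-42) = 195; iterating: a(2)=195, a(3)=516, a(4)=963, a(5)=1341, a(6)=1134, a(7)=-621, a(8)=-5265, a(9)=-13932, a(10)=-26001, a(11)=-36207, a(12)=-30618, a(13)=16767, a(14)=142155, a(15)=376164, a(16)=702027, a(17)=977589, a(18)=826686; answer 826686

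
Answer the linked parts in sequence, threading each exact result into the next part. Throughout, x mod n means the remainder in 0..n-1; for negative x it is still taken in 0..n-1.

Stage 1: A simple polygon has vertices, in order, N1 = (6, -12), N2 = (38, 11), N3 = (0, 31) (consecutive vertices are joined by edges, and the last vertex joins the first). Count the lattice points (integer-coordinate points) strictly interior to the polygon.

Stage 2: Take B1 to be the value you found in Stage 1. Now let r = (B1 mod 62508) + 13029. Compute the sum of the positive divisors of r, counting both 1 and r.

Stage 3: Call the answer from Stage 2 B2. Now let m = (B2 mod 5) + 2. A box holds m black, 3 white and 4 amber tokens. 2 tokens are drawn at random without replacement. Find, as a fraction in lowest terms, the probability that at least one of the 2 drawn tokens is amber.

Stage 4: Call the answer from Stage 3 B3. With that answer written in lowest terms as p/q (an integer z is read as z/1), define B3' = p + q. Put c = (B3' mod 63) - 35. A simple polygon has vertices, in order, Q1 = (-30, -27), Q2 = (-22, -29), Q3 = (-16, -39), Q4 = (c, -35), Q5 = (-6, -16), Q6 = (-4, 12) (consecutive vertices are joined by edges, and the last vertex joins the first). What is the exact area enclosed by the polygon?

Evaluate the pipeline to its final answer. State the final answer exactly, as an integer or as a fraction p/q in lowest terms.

Stage 1: cross terms: (6*11 - 38*-12)=522, (38*31 - 0*11)=1178, (0*-12 - 6*31)=-186; twice the area = |1514| = 1514; area = 757; boundary points = 1 + 2 + 1 = 4; strictly interior points = area - boundary/2 + 1 = 756; answer 756
Stage 2: B1 = 756; r = 13785; 13785 = 3 * 5 * 919; sigma = (1 + 3) * (1 + 5) * (1 + 919) = 4 * 6 * 920 = 22080; answer 22080
Stage 3: B2 = 22080; m = 2; total draws C(9,2) = 36; complement C(5,2) = 10; favorable 36 - 10 = 26; P = 13/18; answer 13/18
Stage 4: B3 = 13/18; threaded value p + q = 31; c = -4; cross terms: (-30*-29 - -22*-27)=276, (-22*-39 - -16*-29)=394, (-16*-35 - -4*-39)=404, (-4*-16 - -6*-35)=-146, (-6*12 - -4*-16)=-136, (-4*-27 - -30*12)=468; twice the area = |1260| = 1260; area = 630; answer 630

630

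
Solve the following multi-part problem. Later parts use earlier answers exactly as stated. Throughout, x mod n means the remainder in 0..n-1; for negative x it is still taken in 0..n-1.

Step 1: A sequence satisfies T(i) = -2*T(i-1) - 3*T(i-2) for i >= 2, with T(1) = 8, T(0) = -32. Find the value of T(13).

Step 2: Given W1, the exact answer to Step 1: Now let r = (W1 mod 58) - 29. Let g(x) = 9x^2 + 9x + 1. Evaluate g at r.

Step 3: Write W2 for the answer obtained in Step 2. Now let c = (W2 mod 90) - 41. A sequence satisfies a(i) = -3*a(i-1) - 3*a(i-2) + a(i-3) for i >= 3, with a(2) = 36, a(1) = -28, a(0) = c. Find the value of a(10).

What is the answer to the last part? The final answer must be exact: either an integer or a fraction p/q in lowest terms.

Step 1: T(2) = -2*(8) - 3*(-32) = 80; iterating: T(2)=80, T(3)=-184, T(4)=128, T(5)=296, T(6)=-976, T(7)=1064, T(8)=800, T(9)=-4792, T(10)=7184, T(11)=8, T(12)=-21568, T(13)=43112; answer 43112
Step 2: W1 = 43112; r = -11; 9*(-11)^2 + 9*(-11)^1 + 1 = (1089) + (-99) + (1) = 991; answer 991
Step 3: W2 = 991; c = -40; a(3) = -3*(36) - 3*(-28) + 1*(-40) = -64; iterating: a(3)=-64, a(4)=56, a(5)=60, a(6)=-412, a(7)=1112, a(8)=-2040, a(9)=2372, a(10)=116; answer 116

116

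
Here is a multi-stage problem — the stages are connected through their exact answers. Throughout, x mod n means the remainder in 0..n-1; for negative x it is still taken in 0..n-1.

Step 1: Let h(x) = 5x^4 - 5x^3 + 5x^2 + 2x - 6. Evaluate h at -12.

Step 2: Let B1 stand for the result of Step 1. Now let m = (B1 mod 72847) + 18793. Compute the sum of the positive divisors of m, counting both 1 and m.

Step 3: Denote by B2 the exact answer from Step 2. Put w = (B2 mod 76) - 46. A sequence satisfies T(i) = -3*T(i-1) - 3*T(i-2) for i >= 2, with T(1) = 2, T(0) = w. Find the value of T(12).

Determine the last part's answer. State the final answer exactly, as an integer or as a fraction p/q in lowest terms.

-24786

Step 1: 5*(-12)^4 - 5*(-12)^3 + 5*(-12)^2 + 2*(-12)^1 - 6 = (103680) + (8640) + (720) + (-24) + (-6) = 113010; answer 113010
Step 2: B1 = 113010; m = 58956; 58956 = 2^2 * 3 * 17^3; sigma = (1 + 2 + 4) * (1 + 3) * (1 + 17 + 289 + 4913) = 7 * 4 * 5220 = 146160; answer 146160
Step 3: B2 = 146160; w = -34; T(2) = -3*(2) - 3*(-34) = 96; iterating: T(2)=96, T(3)=-294, T(4)=594, T(5)=-900, T(6)=918, T(7)=-54, T(8)=-2592, T(9)=7938, T(10)=-16038, T(11)=24300, T(12)=-24786; answer -24786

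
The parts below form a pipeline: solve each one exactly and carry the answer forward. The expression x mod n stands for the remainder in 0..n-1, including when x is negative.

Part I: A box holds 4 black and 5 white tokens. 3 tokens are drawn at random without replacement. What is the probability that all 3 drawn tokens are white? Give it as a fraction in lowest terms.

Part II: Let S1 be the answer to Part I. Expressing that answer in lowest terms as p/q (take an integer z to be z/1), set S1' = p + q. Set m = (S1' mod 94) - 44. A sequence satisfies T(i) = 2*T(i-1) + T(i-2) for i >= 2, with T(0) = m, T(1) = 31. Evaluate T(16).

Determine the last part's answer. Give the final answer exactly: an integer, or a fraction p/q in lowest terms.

15180867

Part I: total draws C(9,3) = 84; favorable C(5,3) = 10; P = 5/42; answer 5/42
Part II: S1 = 5/42; threaded value p + q = 47; m = 3; T(2) = 2*(31) + 1*(3) = 65; iterating: T(2)=65, T(3)=161, T(4)=387, T(5)=935, T(6)=2257, T(7)=5449, T(8)=13155, T(9)=31759, T(10)=76673, T(11)=185105, T(12)=446883, T(13)=1078871, T(14)=2604625, T(15)=6288121, T(16)=15180867; answer 15180867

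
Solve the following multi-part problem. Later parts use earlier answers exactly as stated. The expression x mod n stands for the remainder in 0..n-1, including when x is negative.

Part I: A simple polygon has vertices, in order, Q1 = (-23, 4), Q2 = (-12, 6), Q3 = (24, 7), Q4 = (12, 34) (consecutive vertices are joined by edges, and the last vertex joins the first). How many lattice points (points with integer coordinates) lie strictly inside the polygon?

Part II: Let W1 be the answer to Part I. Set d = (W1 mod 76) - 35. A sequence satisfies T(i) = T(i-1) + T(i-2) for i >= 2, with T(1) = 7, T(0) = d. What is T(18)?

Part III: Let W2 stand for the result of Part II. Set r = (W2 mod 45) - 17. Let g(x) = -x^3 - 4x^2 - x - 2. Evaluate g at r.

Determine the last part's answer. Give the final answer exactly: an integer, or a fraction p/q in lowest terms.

Part I: cross terms: (-23*6 - -12*4)=-90, (-12*7 - 24*6)=-228, (24*34 - 12*7)=732, (12*4 - -23*34)=830; twice the area = |1244| = 1244; area = 622; boundary points = 1 + 1 + 3 + 5 = 10; strictly interior points = area - boundary/2 + 1 = 618; answer 618
Part II: W1 = 618; d = -25; T(2) = 1*(7) + 1*(-25) = -18; iterating: T(2)=-18, T(3)=-11, T(4)=-29, T(5)=-40, T(6)=-69, T(7)=-109, T(8)=-178, T(9)=-287, T(10)=-465, T(11)=-752, T(12)=-1217, T(13)=-1969, T(14)=-3186, T(15)=-5155, T(16)=-8341, T(17)=-13496, T(18)=-21837; answer -21837
Part III: W2 = -21837; r = 16; -1*(16)^3 - 4*(16)^2 - 1*(16)^1 - 2 = (-4096) + (-1024) + (-16) + (-2) = -5138; answer -5138

-5138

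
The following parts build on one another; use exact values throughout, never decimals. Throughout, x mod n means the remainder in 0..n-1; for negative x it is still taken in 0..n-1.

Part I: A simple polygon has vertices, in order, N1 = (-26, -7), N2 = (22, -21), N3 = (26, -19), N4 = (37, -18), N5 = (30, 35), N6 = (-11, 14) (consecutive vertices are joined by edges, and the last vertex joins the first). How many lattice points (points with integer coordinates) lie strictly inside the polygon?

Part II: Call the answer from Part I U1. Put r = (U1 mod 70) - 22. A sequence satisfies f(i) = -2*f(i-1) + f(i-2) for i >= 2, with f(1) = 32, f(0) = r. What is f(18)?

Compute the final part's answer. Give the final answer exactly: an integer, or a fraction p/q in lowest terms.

Part I: cross terms: (-26*-21 - 22*-7)=700, (22*-19 - 26*-21)=128, (26*-18 - 37*-19)=235, (37*35 - 30*-18)=1835, (30*14 - -11*35)=805, (-11*-7 - -26*14)=441; twice the area = |4144| = 4144; area = 2072; boundary points = 2 + 2 + 1 + 1 + 1 + 3 = 10; strictly interior points = area - boundary/2 + 1 = 2068; answer 2068
Part II: U1 = 2068; r = 16; f(2) = -2*(32) + 1*(16) = -48; iterating: f(2)=-48, f(3)=128, f(4)=-304, f(5)=736, f(6)=-1776, f(7)=4288, f(8)=-10352, f(9)=24992, f(10)=-60336, f(11)=145664, f(12)=-351664, f(13)=848992, f(14)=-2049648, f(15)=4948288, f(16)=-11946224, f(17)=28840736, f(18)=-69627696; answer -69627696

-69627696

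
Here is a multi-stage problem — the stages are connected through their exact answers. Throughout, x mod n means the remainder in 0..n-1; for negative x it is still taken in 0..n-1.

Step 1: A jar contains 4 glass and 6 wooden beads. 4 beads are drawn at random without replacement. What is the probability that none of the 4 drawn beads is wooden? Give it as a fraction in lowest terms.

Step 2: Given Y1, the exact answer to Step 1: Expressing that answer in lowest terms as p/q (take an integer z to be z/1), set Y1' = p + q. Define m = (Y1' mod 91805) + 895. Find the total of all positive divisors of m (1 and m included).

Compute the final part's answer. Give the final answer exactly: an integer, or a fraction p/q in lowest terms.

1920

Step 1: total draws C(10,4) = 210; favorable C(4,4) = 1; P = 1/210; answer 1/210
Step 2: Y1 = 1/210; threaded value p + q = 211; m = 1106; 1106 = 2 * 7 * 79; sigma = (1 + 2) * (1 + 7) * (1 + 79) = 3 * 8 * 80 = 1920; answer 1920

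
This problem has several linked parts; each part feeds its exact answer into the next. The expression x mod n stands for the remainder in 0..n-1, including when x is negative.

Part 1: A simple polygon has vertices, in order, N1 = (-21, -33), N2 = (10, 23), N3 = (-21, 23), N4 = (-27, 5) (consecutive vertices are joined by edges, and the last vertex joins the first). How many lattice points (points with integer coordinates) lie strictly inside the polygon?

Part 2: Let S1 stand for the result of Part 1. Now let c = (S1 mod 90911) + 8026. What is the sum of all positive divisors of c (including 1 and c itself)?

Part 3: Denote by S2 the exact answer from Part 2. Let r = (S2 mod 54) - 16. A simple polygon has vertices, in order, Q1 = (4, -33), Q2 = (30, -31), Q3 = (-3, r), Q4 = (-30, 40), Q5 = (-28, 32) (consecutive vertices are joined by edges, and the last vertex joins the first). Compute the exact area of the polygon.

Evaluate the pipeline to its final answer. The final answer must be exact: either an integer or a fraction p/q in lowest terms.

2209/2

Part 1: cross terms: (-21*23 - 10*-33)=-153, (10*23 - -21*23)=713, (-21*5 - -27*23)=516, (-27*-33 - -21*5)=996; twice the area = |2072| = 2072; area = 1036; boundary points = 1 + 31 + 6 + 2 = 40; strictly interior points = area - boundary/2 + 1 = 1017; answer 1017
Part 2: S1 = 1017; c = 9043; 9043 is prime, so its only divisors are 1 and 9043; sigma = 1 + 9043 = 9044; answer 9044
Part 3: S2 = 9044; r = 10; cross terms: (4*-31 - 30*-33)=866, (30*10 - -3*-31)=207, (-3*40 - -30*10)=180, (-30*32 - -28*40)=160, (-28*-33 - 4*32)=796; twice the area = |2209| = 2209; area = 2209/2; answer 2209/2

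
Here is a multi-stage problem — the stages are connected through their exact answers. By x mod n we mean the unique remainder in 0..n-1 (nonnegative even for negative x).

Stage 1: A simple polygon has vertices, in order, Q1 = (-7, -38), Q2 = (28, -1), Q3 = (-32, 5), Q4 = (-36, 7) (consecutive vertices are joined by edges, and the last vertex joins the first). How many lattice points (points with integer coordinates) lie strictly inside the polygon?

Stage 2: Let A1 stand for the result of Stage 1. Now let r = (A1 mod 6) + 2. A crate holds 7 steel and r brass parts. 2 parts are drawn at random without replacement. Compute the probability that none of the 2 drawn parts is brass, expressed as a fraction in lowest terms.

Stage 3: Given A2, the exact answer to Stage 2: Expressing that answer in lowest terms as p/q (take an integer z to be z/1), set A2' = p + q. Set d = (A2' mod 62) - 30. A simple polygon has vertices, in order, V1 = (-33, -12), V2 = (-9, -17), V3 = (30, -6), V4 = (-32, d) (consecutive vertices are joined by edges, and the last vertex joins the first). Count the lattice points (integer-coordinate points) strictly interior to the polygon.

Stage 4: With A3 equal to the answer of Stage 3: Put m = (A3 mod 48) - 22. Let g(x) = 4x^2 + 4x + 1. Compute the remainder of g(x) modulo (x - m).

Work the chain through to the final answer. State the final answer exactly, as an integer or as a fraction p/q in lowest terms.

81

Stage 1: cross terms: (-7*-1 - 28*-38)=1071, (28*5 - -32*-1)=108, (-32*7 - -36*5)=-44, (-36*-38 - -7*7)=1417; twice the area = |2552| = 2552; area = 1276; boundary points = 1 + 6 + 2 + 1 = 10; strictly interior points = area - boundary/2 + 1 = 1272; answer 1272
Stage 2: A1 = 1272; r = 2; total draws C(9,2) = 36; favorable C(7,2) = 21; P = 7/12; answer 7/12
Stage 3: A2 = 7/12; threaded value p + q = 19; d = -11; cross terms: (-33*-17 - -9*-12)=453, (-9*-6 - 30*-17)=564, (30*-11 - -32*-6)=-522, (-32*-12 - -33*-11)=21; twice the area = |516| = 516; area = 258; boundary points = 1 + 1 + 1 + 1 = 4; strictly interior points = area - boundary/2 + 1 = 257; answer 257
Stage 4: A3 = 257; m = -5; remainder = value at the root: 4*(-5)^2 + 4*(-5)^1 + 1 = (100) + (-20) + (1) = 81; answer 81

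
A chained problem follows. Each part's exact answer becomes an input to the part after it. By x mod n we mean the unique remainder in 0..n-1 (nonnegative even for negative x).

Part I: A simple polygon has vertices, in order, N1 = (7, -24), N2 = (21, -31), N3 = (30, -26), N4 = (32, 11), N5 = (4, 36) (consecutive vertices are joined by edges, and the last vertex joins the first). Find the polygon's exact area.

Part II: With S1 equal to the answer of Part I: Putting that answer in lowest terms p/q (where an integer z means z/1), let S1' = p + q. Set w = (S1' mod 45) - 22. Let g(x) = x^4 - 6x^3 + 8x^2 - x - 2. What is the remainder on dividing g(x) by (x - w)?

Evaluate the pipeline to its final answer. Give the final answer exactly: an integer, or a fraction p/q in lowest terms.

Part I: cross terms: (7*-31 - 21*-24)=287, (21*-26 - 30*-31)=384, (30*11 - 32*-26)=1162, (32*36 - 4*11)=1108, (4*-24 - 7*36)=-348; twice the area = |2593| = 2593; area = 2593/2; answer 2593/2
Part II: S1 = 2593/2; threaded value p + q = 2595; w = 8; remainder = value at the root: 1*(8)^4 - 6*(8)^3 + 8*(8)^2 - 1*(8)^1 - 2 = (4096) + (-3072) + (512) + (-8) + (-2) = 1526; answer 1526

1526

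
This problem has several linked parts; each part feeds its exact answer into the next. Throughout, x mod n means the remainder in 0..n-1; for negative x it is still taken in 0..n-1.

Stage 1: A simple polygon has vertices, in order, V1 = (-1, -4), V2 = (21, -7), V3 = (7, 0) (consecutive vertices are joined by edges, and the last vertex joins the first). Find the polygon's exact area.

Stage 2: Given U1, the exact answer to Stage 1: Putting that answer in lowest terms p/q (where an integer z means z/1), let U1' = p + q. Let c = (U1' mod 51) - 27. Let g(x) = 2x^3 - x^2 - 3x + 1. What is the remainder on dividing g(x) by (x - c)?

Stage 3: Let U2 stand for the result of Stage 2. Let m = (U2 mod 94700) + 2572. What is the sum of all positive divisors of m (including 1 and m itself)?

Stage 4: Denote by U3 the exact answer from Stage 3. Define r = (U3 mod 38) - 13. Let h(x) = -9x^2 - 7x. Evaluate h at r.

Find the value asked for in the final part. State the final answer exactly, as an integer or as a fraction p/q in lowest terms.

-1166

Stage 1: cross terms: (-1*-7 - 21*-4)=91, (21*0 - 7*-7)=49, (7*-4 - -1*0)=-28; twice the area = |112| = 112; area = 56; answer 56
Stage 2: U1 = 56; threaded value p + q = 57; c = -21; remainder = value at the root: 2*(-21)^3 - 1*(-21)^2 - 3*(-21)^1 + 1 = (-18522) + (-441) + (63) + (1) = -18899; answer -18899
Stage 3: U2 = -18899; m = 78373; 78373 = 181 * 433; sigma = (1 + 181) * (1 + 433) = 182 * 434 = 78988; answer 78988
Stage 4: U3 = 78988; r = 11; -9*(11)^2 - 7*(11)^1 = (-1089) + (-77) = -1166; answer -1166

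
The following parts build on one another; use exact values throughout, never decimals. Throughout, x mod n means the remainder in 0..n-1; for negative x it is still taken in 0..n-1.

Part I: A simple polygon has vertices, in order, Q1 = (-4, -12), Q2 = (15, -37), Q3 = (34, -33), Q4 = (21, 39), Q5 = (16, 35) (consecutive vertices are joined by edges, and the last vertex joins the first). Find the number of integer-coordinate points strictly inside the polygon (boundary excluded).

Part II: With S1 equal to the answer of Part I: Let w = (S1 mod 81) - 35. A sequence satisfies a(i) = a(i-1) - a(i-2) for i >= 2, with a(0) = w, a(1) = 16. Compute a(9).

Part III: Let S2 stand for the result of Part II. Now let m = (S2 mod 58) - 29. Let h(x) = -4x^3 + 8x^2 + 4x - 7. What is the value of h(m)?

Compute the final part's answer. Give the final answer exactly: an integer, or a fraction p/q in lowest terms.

-28727

Part I: cross terms: (-4*-37 - 15*-12)=328, (15*-33 - 34*-37)=763, (34*39 - 21*-33)=2019, (21*35 - 16*39)=111, (16*-12 - -4*35)=-52; twice the area = |3169| = 3169; area = 3169/2; boundary points = 1 + 1 + 1 + 1 + 1 = 5; strictly interior points = area - boundary/2 + 1 = 1583; answer 1583
Part II: S1 = 1583; w = 9; a(2) = 1*(16) - 1*(9) = 7; iterating: a(2)=7, a(3)=-9, a(4)=-16, a(5)=-7, a(6)=9, a(7)=16, a(8)=7, a(9)=-9; answer -9
Part III: S2 = -9; m = 20; -4*(20)^3 + 8*(20)^2 + 4*(20)^1 - 7 = (-32000) + (3200) + (80) + (-7) = -28727; answer -28727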